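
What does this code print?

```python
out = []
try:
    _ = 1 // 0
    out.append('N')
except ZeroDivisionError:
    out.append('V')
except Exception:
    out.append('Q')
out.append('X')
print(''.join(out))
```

Execution trace: 'V' (except ZeroDivisionError) → 'X' (after the try/except). Output: VX

Answer: VX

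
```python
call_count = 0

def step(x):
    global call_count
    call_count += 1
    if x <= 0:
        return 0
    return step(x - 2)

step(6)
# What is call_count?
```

Linear recursion stepping by 2: 4 calls from x=6 down to ≤0.

Answer: 4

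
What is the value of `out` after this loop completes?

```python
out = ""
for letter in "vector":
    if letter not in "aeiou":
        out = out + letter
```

Remove vowels from 'vector'
`out` takes the values: "" → "v" → "vc" → "vct" → "vctr"

Answer: "vctr"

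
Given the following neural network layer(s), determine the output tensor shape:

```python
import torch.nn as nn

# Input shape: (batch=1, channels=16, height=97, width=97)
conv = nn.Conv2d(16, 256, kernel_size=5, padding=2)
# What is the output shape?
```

Input: (1, 16, 97, 97) -> Output: (1, 256, 97, 97)

Answer: (1, 256, 97, 97)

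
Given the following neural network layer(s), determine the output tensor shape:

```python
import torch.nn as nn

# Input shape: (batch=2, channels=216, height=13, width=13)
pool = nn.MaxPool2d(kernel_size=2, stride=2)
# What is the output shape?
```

Input: (2, 216, 13, 13) -> Output: (2, 216, 6, 6)

Answer: (2, 216, 6, 6)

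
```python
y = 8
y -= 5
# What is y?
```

Trace:
`y = 8` → y = 8
`y -= 5` → y = 3
So y = 3

Answer: 3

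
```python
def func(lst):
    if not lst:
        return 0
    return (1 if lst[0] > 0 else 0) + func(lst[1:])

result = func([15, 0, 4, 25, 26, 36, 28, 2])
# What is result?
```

Count of positive elements in [15, 0, 4, 25, 26, 36, 28, 2] = 7

Answer: 7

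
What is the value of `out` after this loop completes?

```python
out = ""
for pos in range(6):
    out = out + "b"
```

Repeat 'b' 6 times
`out` takes the values: "" → "b" → "bb" → "bbb" → "bbbb" → "bbbbb" → "bbbbbb"

Answer: "bbbbbb"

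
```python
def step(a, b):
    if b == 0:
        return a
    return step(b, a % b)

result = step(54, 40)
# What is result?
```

step(54, 40) -> step(40, 14) -> step(14, 12) -> step(12, 2) -> step(2, 0) -> 2

Answer: 2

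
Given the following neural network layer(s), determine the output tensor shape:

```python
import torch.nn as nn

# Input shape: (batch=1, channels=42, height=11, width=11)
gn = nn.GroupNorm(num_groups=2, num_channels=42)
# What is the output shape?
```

Input: (1, 42, 11, 11) -> Output: (1, 42, 11, 11)

Answer: (1, 42, 11, 11)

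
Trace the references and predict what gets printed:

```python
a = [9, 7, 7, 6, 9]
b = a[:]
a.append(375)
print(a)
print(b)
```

Key concept: slice [:] creates copy.
Step by step:
`a = [9, 7, 7, 6, 9]` → a = [9, 7, 7, 6, 9]
`b = a[:]` → b = [9, 7, 7, 6, 9]
`a.append(375)` → a = [9, 7, 7, 6, 9, 375]
`print(a)` → prints [9, 7, 7, 6, 9, 375]
`print(b)` → prints [9, 7, 7, 6, 9]

Answer:
[9, 7, 7, 6, 9, 375]
[9, 7, 7, 6, 9]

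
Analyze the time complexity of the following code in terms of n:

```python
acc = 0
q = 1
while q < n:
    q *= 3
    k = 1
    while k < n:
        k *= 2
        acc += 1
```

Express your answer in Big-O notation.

Each loop level contributes: log n × log n. Multiplying the contributions gives O(log² n).

Answer: O(log² n)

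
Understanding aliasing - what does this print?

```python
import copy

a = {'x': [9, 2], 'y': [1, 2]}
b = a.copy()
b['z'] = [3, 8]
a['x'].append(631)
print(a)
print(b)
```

Key concept: shallow copy of dict with mutable values.
Step by step:
`a = {'x': [9, 2], 'y': [1, 2]}` → a = {'x': [9, 2], 'y': [1, 2]}
`b = a.copy()` → b = {'x': [9, 2], 'y': [1, 2]}
`b['z'] = [3, 8]` → b = {'x': [9, 2], 'y': [1, 2], 'z': [3, 8]}
`a['x'].append(631)` → a = {'x': [9, 2, 631], 'y': [1, 2]}; b = {'x': [9, 2, 631], 'y': [1, 2], 'z': [3, 8]}
`print(a)` → prints {'x': [9, 2, 631], 'y': [1, 2]}
`print(b)` → prints {'x': [9, 2, 631], 'y': [1, 2], 'z': [3, 8]}

Answer:
{'x': [9, 2, 631], 'y': [1, 2]}
{'x': [9, 2, 631], 'y': [1, 2], 'z': [3, 8]}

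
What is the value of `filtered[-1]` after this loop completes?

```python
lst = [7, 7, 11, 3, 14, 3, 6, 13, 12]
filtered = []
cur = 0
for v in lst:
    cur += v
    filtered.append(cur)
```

Cumulative sum ends at 76
`filtered` takes the values: [] → [7] → [7, 14] → [7, 14, 25] → [7, 14, 25, 28] → [7, 14, 25, 28, 42] → [7, 14, 25, 28, 42, 45] → [7, 14, 25, 28, 42, 45, 51] → [7, 14, 25, 28, 42, 45, 51, 64] → [7, 14, 25, 28, 42, 45, 51, 64, 76]
So `filtered[-1]` = 76

Answer: 76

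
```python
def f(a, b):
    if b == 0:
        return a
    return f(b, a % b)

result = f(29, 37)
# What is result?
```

f(29, 37) -> f(37, 29) -> f(29, 8) -> f(8, 5) -> f(5, 3) -> f(3, 2) -> f(2, 1) -> f(1, 0) -> 1

Answer: 1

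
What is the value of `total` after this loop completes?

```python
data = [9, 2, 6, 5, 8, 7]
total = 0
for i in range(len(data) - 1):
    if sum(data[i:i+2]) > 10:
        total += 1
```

Count windows with sum > 10
`total` takes the values: 0 → 1 → 2 → 3 → 4

Answer: 4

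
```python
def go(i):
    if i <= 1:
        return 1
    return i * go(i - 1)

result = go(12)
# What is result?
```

go(12) = 12 * 11 * 10 * 9 * 8 * 7 * 6 * 5 * 4 * 3 * 2 * 1 = 479001600

Answer: 479001600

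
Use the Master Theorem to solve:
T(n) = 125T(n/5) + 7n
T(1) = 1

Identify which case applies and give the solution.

a=125, b=5, f(n)=7n. log_5(125) = 3. Since c=1 < 3, Case 1 applies: T(n) = Θ(n^log_b(a)) = O(n^3).

Answer: O(n^3) - Case 1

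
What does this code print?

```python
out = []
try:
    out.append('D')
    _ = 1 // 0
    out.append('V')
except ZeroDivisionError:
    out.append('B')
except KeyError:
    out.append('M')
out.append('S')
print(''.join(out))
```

Execution trace: 'D' (try body) → 'B' (except ZeroDivisionError) → 'S' (after the try/except). Output: DBS

Answer: DBS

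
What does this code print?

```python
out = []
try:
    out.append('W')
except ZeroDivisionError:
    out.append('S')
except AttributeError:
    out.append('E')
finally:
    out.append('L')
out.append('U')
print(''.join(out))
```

Execution trace: 'W' (try body, no exception) → 'L' (finally) → 'U' (after the try/except). Output: WLU

Answer: WLU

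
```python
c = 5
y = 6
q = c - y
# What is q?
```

Trace:
`c = 5` → c = 5
`y = 6` → y = 6
`q = c - y` → q = -1
So q = -1

Answer: -1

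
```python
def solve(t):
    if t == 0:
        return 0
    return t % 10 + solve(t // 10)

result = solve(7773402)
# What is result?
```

Sum of digits of 7773402: 2 + 0 + 4 + 3 + 7 + 7 + 7 = 30

Answer: 30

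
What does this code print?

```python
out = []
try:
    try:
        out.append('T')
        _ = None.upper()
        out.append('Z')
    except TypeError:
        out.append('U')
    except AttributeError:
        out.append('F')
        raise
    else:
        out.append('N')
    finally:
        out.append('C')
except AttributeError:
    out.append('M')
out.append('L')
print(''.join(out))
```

Execution trace: 'T' (inner try body) → 'F' (inner except AttributeError) → 'C' (inner finally) → 'M' (outer except AttributeError) → 'L' (after the try/except). Output: TFCML

Answer: TFCML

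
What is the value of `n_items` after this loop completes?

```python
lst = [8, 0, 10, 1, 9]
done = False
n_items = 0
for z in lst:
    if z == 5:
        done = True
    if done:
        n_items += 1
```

Count elements after first 5 in [8, 0, 10, 1, 9]
`n_items` takes the values: 0

Answer: 0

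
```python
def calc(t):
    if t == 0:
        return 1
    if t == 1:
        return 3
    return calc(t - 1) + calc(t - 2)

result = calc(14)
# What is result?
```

Build up from base cases: calc(0)=1, calc(1)=3, calc(2)=4, calc(3)=7, calc(4)=11, calc(5)=18, calc(6)=29, ..., calc(14)=1364

Answer: 1364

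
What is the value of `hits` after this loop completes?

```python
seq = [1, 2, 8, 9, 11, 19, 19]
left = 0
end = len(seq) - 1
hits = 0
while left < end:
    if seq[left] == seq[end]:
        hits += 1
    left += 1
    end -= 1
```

Count matching pairs from ends
`hits` takes the values: 0

Answer: 0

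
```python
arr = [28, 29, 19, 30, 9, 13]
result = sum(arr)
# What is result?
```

Trace:
`arr = [28, 29, 19, 30, 9, 13]` → arr = [28, 29, 19, 30, 9, 13]
`result = sum(arr)` → result = 128
So result = 128

Answer: 128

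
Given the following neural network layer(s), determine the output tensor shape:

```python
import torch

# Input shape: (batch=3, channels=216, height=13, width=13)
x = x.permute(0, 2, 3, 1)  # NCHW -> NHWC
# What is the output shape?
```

Input: (3, 216, 13, 13) -> Output: (3, 13, 13, 216)

Answer: (3, 13, 13, 216)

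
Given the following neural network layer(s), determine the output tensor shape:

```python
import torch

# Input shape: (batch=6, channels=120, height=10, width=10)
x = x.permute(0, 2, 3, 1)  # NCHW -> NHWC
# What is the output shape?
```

Input: (6, 120, 10, 10) -> Output: (6, 10, 10, 120)

Answer: (6, 10, 10, 120)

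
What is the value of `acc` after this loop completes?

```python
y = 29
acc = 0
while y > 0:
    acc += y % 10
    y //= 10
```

Sum digits of 29
`acc` takes the values: 0 → 9 → 11

Answer: 11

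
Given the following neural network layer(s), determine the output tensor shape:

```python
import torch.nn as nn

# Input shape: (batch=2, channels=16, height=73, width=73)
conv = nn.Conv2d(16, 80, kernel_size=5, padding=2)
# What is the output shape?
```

Input: (2, 16, 73, 73) -> Output: (2, 80, 73, 73)

Answer: (2, 80, 73, 73)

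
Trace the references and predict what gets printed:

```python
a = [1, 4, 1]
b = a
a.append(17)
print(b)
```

Key concept: basic list aliasing.
Step by step:
`a = [1, 4, 1]` → a = [1, 4, 1]
`b = a` → b = [1, 4, 1] (same object as a)
`a.append(17)` → a = [1, 4, 1, 17] (same object as b); b = [1, 4, 1, 17] (same object as a)
`print(b)` → prints [1, 4, 1, 17]

Answer: [1, 4, 1, 17]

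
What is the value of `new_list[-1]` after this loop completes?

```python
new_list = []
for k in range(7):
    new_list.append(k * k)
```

Last element of squares 0 to 6
`new_list` takes the values: [] → [0] → [0, 1] → [0, 1, 4] → [0, 1, 4, 9] → [0, 1, 4, 9, 16] → [0, 1, 4, 9, 16, 25] → [0, 1, 4, 9, 16, 25, 36]
So `new_list[-1]` = 36

Answer: 36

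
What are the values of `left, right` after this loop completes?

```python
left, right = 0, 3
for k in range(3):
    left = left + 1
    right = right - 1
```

left goes 0→3, right goes 3→0
`left, right` takes the values: (0, 3) → (1, 3) → (1, 2) → (2, 2) → (2, 1) → (3, 1) → (3, 0)

Answer: 3, 0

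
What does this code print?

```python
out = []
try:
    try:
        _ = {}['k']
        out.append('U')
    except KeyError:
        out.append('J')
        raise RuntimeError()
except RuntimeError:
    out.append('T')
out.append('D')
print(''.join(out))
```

Execution trace: 'J' (except KeyError) → 'T' (outer except RuntimeError) → 'D' (after the try/except). Output: JTD

Answer: JTD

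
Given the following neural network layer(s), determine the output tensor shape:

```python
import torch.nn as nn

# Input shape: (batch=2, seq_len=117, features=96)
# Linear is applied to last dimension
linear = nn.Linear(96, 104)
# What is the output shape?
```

Input: (2, 117, 96) -> Output: (2, 117, 104)

Answer: (2, 117, 104)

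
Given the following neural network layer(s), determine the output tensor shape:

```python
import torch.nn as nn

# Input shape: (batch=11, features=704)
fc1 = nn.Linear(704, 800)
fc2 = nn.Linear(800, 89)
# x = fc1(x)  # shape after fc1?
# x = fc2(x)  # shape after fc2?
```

Input: (11, 704) -> after fc1: (11, 800) -> Output: (11, 89)

Answer: (11, 89)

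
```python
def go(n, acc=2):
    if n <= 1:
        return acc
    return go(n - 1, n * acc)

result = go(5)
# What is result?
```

Accumulator trace (n, acc): (5, 2) -> (4, 10) -> (3, 40) -> (2, 120) -> (1, 240) -> return 240

Answer: 240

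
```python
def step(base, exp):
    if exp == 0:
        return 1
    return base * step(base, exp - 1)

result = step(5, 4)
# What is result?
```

step(5, 4) = 5 * 5 * 5 * 5 = 625

Answer: 625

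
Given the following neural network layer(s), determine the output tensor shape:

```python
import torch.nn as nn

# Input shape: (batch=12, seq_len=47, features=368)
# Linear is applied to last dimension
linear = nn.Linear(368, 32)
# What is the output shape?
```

Input: (12, 47, 368) -> Output: (12, 47, 32)

Answer: (12, 47, 32)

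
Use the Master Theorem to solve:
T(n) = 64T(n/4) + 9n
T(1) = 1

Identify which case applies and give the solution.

a=64, b=4, f(n)=9n. log_4(64) = 3. Since c=1 < 3, Case 1 applies: T(n) = Θ(n^log_b(a)) = O(n^3).

Answer: O(n^3) - Case 1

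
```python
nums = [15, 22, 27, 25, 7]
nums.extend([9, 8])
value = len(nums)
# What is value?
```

Trace:
`nums = [15, 22, 27, 25, 7]` → nums = [15, 22, 27, 25, 7]
`nums.extend([9, 8])` → nums = [15, 22, 27, 25, 7, 9, 8]
`value = len(nums)` → value = 7
So value = 7

Answer: 7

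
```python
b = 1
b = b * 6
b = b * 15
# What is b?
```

Trace:
`b = 1` → b = 1
`b = b * 6` → b = 6
`b = b * 15` → b = 90
So b = 90

Answer: 90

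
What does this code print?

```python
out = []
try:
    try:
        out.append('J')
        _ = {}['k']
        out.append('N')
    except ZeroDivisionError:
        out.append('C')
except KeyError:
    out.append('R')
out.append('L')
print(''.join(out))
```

Execution trace: 'J' (try body) → 'R' (outer except KeyError) → 'L' (after the try/except). Output: JRL

Answer: JRL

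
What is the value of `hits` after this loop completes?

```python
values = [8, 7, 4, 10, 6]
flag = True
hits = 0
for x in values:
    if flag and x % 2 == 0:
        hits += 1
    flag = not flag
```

Count even values at even positions
`hits` takes the values: 0 → 1 → 2 → 3

Answer: 3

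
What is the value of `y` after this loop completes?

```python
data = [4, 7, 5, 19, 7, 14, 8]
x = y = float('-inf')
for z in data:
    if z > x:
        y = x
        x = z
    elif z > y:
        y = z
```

Second largest (with repeats) in [4, 7, 5, 19, 7, 14, 8]
`y` takes the values: -inf → 4 → 5 → 7 → 14

Answer: 14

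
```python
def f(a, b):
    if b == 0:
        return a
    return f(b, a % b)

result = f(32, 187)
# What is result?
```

f(32, 187) -> f(187, 32) -> f(32, 27) -> f(27, 5) -> f(5, 2) -> f(2, 1) -> f(1, 0) -> 1

Answer: 1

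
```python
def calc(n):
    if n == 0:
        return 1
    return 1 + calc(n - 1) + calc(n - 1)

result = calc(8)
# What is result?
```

calc(n) = 1 + 2·calc(n-1), calc(0)=1. Closed form: (1+1)·2^8 - 1 = 511.

Answer: 511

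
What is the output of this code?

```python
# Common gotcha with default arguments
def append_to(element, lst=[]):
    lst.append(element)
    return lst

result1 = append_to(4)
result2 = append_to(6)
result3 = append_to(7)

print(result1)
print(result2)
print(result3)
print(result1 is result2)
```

Key concept: mutable default argument gotcha.
Step by step:
`result1 = append_to(4)` → result1 = [4]
`result2 = append_to(6)` → result1 = [4, 6] (same object as result2); result2 = [4, 6] (same object as result1)
`result3 = append_to(7)` → result1 = [4, 6, 7] (same object as result2, result3); result2 = [4, 6, 7] (same object as result1, result3); result3 = [4, 6, 7] (same object as result1, result2)
`print(result1)` → prints [4, 6, 7]
`print(result2)` → prints [4, 6, 7]
`print(result3)` → prints [4, 6, 7]
`print(result1 is result2)` → prints True

Answer:
[4, 6, 7]
[4, 6, 7]
[4, 6, 7]
True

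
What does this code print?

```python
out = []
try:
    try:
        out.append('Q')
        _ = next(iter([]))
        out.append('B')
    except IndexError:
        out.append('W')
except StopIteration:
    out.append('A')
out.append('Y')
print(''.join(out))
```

Execution trace: 'Q' (inner try body) → 'A' (outer except StopIteration) → 'Y' (after the try/except). Output: QAY

Answer: QAY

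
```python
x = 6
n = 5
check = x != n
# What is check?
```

Trace:
`x = 6` → x = 6
`n = 5` → n = 5
`check = x != n` → check = True
So check = True

Answer: True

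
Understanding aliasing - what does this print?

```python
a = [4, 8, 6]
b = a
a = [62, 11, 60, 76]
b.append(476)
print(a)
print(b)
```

Key concept: rebinding vs mutation: a is rebound to a new list, b still points at the original.
Step by step:
`a = [4, 8, 6]` → a = [4, 8, 6]
`b = a` → b = [4, 8, 6] (same object as a)
`a = [62, 11, 60, 76]` → a = [62, 11, 60, 76]
`b.append(476)` → b = [4, 8, 6, 476]
`print(a)` → prints [62, 11, 60, 76]
`print(b)` → prints [4, 8, 6, 476]

Answer:
[62, 11, 60, 76]
[4, 8, 6, 476]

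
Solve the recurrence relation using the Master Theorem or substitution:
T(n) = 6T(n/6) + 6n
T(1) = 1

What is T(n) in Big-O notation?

By Master Theorem: a=6, b=6, f(n)=6n. Since log_6(6) = 1 and f(n) = Θ(n^1), Case 2 applies. T(n) = O(n log n).

Answer: O(n log n)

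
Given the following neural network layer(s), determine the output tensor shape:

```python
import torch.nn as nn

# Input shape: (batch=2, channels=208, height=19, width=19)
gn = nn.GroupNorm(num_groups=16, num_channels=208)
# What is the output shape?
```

Input: (2, 208, 19, 19) -> Output: (2, 208, 19, 19)

Answer: (2, 208, 19, 19)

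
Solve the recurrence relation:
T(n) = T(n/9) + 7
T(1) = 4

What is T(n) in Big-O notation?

Each step divides n by 9 and adds 7. After log_9(n) steps we reach T(1)=4. So T(n) = 7·log_9(n) + 4 = O(log n).

Answer: O(log n)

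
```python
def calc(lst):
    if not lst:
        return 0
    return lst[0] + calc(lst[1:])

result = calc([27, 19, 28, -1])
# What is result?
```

27 + 19 + 28 + (-1) + 0 = 73

Answer: 73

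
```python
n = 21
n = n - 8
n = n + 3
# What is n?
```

Trace:
`n = 21` → n = 21
`n = n - 8` → n = 13
`n = n + 3` → n = 16
So n = 16

Answer: 16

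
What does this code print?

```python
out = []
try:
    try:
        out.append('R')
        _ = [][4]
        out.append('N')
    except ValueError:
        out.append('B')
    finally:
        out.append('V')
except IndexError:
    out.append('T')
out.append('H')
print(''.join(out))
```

Execution trace: 'R' (try body) → 'V' (finally) → 'T' (outer except IndexError) → 'H' (after the try/except). Output: RVTH

Answer: RVTH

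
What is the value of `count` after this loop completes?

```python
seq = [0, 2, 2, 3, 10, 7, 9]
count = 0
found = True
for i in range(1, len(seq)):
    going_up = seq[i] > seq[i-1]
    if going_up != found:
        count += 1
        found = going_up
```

Count direction changes in [0, 2, 2, 3, 10, 7, 9]
`count` takes the values: 0 → 1 → 2 → 3 → 4

Answer: 4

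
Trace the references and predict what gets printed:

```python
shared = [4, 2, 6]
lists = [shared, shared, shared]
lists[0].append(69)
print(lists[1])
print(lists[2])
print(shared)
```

Key concept: list of same reference.
Step by step:
`shared = [4, 2, 6]` → shared = [4, 2, 6]
`lists = [shared, shared, shared]` → lists = [[4, 2, 6], [4, 2, 6], [4, 2, 6]]
`lists[0].append(69)` → shared = [4, 2, 6, 69]; lists = [[4, 2, 6, 69], [4, 2, 6, 69], [4, 2, 6, 69]]
`print(lists[1])` → prints [4, 2, 6, 69]
`print(lists[2])` → prints [4, 2, 6, 69]
`print(shared)` → prints [4, 2, 6, 69]

Answer:
[4, 2, 6, 69]
[4, 2, 6, 69]
[4, 2, 6, 69]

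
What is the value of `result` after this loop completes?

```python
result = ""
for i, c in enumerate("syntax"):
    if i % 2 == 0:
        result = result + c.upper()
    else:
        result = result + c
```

Uppercase even positions in 'syntax'
`result` takes the values: "" → "S" → "Sy" → "SyN" → "SyNt" → "SyNtA" → "SyNtAx"

Answer: "SyNtAx"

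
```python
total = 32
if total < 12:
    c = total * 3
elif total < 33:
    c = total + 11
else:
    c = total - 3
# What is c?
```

Trace:
`total = 32` → total = 32
`if total < 12: ...` → total < 12 is False, total < 33 is True → c = 43
So c = 43

Answer: 43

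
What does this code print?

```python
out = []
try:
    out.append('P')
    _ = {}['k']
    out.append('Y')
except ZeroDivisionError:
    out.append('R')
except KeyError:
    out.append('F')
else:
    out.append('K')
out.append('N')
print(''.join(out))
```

Execution trace: 'P' (try body) → 'F' (except KeyError) → 'N' (after the try/except). Output: PFN

Answer: PFN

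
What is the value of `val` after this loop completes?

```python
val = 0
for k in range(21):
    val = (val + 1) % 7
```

Increment mod 7, 21 times = 0
`val` takes the values: 0 → 1 → 2 → 3 → 4 → 5 → 6 → 0 → 1 → 2 → 3 → 4 → 5 → 6 → 0 → 1 → 2 → 3 → 4 → 5 → 6 → 0

Answer: 0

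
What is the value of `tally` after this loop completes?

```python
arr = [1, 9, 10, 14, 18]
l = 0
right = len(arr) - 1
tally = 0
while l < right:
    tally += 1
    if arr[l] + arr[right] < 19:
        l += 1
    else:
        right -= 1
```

Steps to find pair summing to 19
`tally` takes the values: 0 → 1 → 2 → 3 → 4

Answer: 4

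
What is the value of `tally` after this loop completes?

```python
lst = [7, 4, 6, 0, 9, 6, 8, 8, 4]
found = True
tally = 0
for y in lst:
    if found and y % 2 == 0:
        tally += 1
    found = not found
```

Count even values at even positions
`tally` takes the values: 0 → 1 → 2 → 3

Answer: 3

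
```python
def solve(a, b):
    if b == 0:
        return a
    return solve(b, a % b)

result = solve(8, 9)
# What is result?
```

solve(8, 9) -> solve(9, 8) -> solve(8, 1) -> solve(1, 0) -> 1

Answer: 1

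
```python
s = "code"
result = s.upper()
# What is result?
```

Trace:
`s = "code"` → s = 'code'
`result = s.upper()` → result = 'CODE'
So result = 'CODE'

Answer: 'CODE'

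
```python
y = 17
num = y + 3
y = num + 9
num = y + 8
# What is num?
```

Trace:
`y = 17` → y = 17
`num = y + 3` → num = 20
`y = num + 9` → y = 29
`num = y + 8` → num = 37
So num = 37

Answer: 37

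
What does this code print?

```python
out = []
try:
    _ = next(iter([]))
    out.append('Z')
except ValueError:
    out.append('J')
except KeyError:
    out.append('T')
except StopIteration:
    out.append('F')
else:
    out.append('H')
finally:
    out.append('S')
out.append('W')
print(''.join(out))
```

Execution trace: 'F' (except StopIteration) → 'S' (finally) → 'W' (after the try/except). Output: FSW

Answer: FSW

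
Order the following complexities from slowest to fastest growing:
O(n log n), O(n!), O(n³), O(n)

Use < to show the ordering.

Ordered by growth rate: O(n) < O(n log n) < O(n³) < O(n!)

Answer: O(n) < O(n log n) < O(n³) < O(n!)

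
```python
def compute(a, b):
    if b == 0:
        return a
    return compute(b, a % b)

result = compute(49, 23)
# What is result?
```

compute(49, 23) -> compute(23, 3) -> compute(3, 2) -> compute(2, 1) -> compute(1, 0) -> 1

Answer: 1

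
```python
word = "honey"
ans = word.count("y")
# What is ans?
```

Trace:
`word = "honey"` → word = 'honey'
`ans = word.count("y")` → ans = 1
So ans = 1

Answer: 1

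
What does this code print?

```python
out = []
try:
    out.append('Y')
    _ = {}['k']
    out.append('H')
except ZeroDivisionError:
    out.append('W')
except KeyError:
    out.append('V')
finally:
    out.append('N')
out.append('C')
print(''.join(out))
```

Execution trace: 'Y' (try body) → 'V' (except KeyError) → 'N' (finally) → 'C' (after the try/except). Output: YVNC

Answer: YVNC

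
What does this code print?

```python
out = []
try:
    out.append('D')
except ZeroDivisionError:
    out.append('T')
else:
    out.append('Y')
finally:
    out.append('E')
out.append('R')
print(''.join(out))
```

Execution trace: 'D' (try body, no exception) → 'Y' (else) → 'E' (finally) → 'R' (after the try/except). Output: DYER

Answer: DYER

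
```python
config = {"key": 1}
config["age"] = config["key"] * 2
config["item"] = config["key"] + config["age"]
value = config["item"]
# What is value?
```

Trace:
`config = {"key": 1}` → config = {'key': 1}
`config["age"] = config["key"] * 2` → config = {'key': 1, 'age': 2}
`config["item"] = config["key"] + config["age"]` → config = {'key': 1, 'age': 2, 'item': 3}
`value = config["item"]` → value = 3
So value = 3

Answer: 3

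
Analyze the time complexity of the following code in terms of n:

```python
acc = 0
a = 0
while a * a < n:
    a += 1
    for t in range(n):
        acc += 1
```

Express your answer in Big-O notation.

Each loop level contributes: √n × n. Multiplying the contributions gives O(n√n).

Answer: O(n√n)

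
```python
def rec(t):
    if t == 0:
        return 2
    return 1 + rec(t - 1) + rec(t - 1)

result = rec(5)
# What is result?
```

rec(t) = 1 + 2·rec(t-1), rec(0)=2. Closed form: (2+1)·2^5 - 1 = 95.

Answer: 95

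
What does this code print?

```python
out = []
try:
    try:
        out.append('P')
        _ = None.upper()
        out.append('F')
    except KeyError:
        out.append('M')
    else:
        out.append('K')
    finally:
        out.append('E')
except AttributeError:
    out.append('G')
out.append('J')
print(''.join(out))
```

Execution trace: 'P' (try body) → 'E' (finally) → 'G' (outer except AttributeError) → 'J' (after the try/except). Output: PEGJ

Answer: PEGJ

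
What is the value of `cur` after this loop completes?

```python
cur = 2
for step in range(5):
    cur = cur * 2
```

Multiply by 2, 5 times: 2 * 2^5 = 64
`cur` takes the values: 2 → 4 → 8 → 16 → 32 → 64

Answer: 64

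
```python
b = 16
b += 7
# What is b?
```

Trace:
`b = 16` → b = 16
`b += 7` → b = 23
So b = 23

Answer: 23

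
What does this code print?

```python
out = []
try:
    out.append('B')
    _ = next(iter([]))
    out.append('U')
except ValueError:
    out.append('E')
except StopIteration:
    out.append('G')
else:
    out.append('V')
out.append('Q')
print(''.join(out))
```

Execution trace: 'B' (try body) → 'G' (except StopIteration) → 'Q' (after the try/except). Output: BGQ

Answer: BGQ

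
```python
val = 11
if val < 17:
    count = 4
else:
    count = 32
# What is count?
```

Trace:
`val = 11` → val = 11
`if val < 17: ...` → val < 17 is True → count = 4
So count = 4

Answer: 4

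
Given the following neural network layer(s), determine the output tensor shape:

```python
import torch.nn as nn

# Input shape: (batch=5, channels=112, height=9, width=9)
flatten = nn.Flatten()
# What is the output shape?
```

Input: (5, 112, 9, 9) -> Output: (5, 9072)

Answer: (5, 9072)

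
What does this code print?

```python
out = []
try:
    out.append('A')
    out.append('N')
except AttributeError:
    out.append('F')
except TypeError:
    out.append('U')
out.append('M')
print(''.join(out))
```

Execution trace: 'A' (try body) → 'N' (try body, no exception) → 'M' (after the try/except). Output: ANM

Answer: ANM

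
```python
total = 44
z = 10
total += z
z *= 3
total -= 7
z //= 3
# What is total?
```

Trace:
`total = 44` → total = 44
`z = 10` → z = 10
`total += z` → total = 54
`z *= 3` → z = 30
`total -= 7` → total = 47
`z //= 3` → z = 10
So total = 47

Answer: 47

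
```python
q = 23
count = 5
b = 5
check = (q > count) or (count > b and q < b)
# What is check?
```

Trace:
`q = 23` → q = 23
`count = 5` → count = 5
`b = 5` → b = 5
`check = (q > count) or (count > b and q < b)` → check = True
So check = True

Answer: True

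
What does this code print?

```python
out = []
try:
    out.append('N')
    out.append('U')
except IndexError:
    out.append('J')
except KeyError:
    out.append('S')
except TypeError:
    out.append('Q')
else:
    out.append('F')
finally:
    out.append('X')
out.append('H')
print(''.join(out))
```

Execution trace: 'N' (try body) → 'U' (try body, no exception) → 'F' (else) → 'X' (finally) → 'H' (after the try/except). Output: NUFXH

Answer: NUFXH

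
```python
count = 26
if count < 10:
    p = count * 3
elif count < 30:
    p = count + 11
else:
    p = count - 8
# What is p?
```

Trace:
`count = 26` → count = 26
`if count < 10: ...` → count < 10 is False, count < 30 is True → p = 37
So p = 37

Answer: 37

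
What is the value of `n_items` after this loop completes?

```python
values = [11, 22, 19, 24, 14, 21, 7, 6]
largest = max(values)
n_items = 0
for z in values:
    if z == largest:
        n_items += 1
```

Count of max value 24 in [11, 22, 19, 24, 14, 21, 7, 6]
`n_items` takes the values: 0 → 1

Answer: 1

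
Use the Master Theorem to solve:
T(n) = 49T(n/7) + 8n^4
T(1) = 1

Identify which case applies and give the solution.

a=49, b=7, f(n)=8n^4. log_7(49) = 2. Since c=4 > 2 and the regularity condition holds (49(n/7)^4 = (49/7^4)n^4 with 49/7^4 < 1), Case 3 applies: T(n) = Θ(f(n)) = O(n^4).

Answer: O(n^4) - Case 3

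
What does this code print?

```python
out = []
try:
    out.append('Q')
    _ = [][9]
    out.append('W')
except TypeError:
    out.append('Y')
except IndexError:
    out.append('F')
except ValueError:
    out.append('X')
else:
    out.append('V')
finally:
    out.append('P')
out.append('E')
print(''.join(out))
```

Execution trace: 'Q' (try body) → 'F' (except IndexError) → 'P' (finally) → 'E' (after the try/except). Output: QFPE

Answer: QFPE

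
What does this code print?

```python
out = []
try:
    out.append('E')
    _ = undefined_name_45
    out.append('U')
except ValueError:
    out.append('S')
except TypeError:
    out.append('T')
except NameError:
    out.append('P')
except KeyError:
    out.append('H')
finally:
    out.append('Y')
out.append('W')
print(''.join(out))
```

Execution trace: 'E' (try body) → 'P' (except NameError) → 'Y' (finally) → 'W' (after the try/except). Output: EPYW

Answer: EPYW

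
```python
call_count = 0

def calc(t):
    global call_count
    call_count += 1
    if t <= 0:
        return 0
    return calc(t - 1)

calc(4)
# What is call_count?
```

Linear recursion stepping by 1: 5 calls from t=4 down to ≤0.

Answer: 5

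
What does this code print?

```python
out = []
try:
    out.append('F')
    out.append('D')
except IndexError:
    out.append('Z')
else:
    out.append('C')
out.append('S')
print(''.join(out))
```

Execution trace: 'F' (try body) → 'D' (try body, no exception) → 'C' (else) → 'S' (after the try/except). Output: FDCS

Answer: FDCS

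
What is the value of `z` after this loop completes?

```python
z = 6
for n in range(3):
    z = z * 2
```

Multiply by 2, 3 times: 6 * 2^3 = 48
`z` takes the values: 6 → 12 → 24 → 48

Answer: 48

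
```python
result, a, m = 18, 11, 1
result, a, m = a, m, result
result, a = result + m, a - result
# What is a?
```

Trace:
`result, a, m = 18, 11, 1` → result = 18; a = 11; m = 1
`result, a, m = a, m, result` → result = 11; a = 1; m = 18
`result, a = result + m, a - result` → result = 29; a = -10
So a = -10

Answer: -10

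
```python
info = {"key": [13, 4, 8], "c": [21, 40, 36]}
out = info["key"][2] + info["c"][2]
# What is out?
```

Trace:
`info = {"key": [13, 4, 8], "c": [21, 40, 36]}` → info = {'key': [13, 4, 8], 'c': [21, 40, 36]}
`out = info["key"][2] + info["c"][2]` → out = 44
So out = 44

Answer: 44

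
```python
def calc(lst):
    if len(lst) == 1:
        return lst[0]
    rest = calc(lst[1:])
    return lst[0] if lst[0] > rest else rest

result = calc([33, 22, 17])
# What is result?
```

Recursive max over [33, 22, 17] = 33

Answer: 33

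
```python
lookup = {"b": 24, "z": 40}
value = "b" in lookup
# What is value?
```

Trace:
`lookup = {"b": 24, "z": 40}` → lookup = {'b': 24, 'z': 40}
`value = "b" in lookup` → value = True
So value = True

Answer: True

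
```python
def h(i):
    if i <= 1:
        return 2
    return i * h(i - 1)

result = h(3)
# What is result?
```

h(3) = 3 * 2 * 2 = 12

Answer: 12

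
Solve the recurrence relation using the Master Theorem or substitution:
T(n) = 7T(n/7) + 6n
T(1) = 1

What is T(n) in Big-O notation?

By Master Theorem: a=7, b=7, f(n)=6n. Since log_7(7) = 1 and f(n) = Θ(n^1), Case 2 applies. T(n) = O(n log n).

Answer: O(n log n)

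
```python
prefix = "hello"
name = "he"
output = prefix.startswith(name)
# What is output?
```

Trace:
`prefix = "hello"` → prefix = 'hello'
`name = "he"` → name = 'he'
`output = prefix.startswith(name)` → output = True
So output = True

Answer: True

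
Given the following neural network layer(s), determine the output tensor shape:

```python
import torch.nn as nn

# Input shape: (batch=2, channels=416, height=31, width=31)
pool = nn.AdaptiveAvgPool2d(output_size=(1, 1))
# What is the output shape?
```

Input: (2, 416, 31, 31) -> Output: (2, 416, 1, 1)

Answer: (2, 416, 1, 1)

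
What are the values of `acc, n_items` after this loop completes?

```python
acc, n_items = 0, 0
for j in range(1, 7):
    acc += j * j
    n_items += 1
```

Sum of squares and count
`acc, n_items` takes the values: (0, 0) → (1, 0) → (1, 1) → (5, 1) → (5, 2) → (14, 2) → (14, 3) → (30, 3) → (30, 4) → (55, 4) → (55, 5) → (91, 5) → (91, 6)

Answer: 91, 6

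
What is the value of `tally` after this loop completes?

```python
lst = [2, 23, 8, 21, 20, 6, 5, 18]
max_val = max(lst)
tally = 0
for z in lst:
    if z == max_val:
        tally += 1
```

Count of max value 23 in [2, 23, 8, 21, 20, 6, 5, 18]
`tally` takes the values: 0 → 1

Answer: 1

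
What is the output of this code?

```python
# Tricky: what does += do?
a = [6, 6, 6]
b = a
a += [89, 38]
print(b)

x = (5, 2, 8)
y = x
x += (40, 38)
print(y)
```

Key concept: += behavior differs for mutable vs immutable.
Step by step:
`a = [6, 6, 6]` → a = [6, 6, 6]
`b = a` → b = [6, 6, 6] (same object as a)
`a += [89, 38]` → a = [6, 6, 6, 89, 38] (same object as b); b = [6, 6, 6, 89, 38] (same object as a)
`print(b)` → prints [6, 6, 6, 89, 38]
`x = (5, 2, 8)` → x = (5, 2, 8)
`y = x` → y = (5, 2, 8)
`x += (40, 38)` → x = (5, 2, 8, 40, 38)
`print(y)` → prints (5, 2, 8)

Answer:
[6, 6, 6, 89, 38]
(5, 2, 8)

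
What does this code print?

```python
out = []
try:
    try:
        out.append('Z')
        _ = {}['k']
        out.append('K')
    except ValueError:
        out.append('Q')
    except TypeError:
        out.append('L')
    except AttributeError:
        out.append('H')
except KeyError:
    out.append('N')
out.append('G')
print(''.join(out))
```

Execution trace: 'Z' (try body) → 'N' (outer except KeyError) → 'G' (after the try/except). Output: ZNG

Answer: ZNG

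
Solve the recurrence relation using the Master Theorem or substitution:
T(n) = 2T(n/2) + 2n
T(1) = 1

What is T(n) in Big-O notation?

By Master Theorem: a=2, b=2, f(n)=2n. Since log_2(2) = 1 and f(n) = Θ(n^1), Case 2 applies. T(n) = O(n log n).

Answer: O(n log n)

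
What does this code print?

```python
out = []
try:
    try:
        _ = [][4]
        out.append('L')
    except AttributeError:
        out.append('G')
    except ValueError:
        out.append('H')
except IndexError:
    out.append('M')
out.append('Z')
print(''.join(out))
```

Execution trace: 'M' (outer except IndexError) → 'Z' (after the try/except). Output: MZ

Answer: MZ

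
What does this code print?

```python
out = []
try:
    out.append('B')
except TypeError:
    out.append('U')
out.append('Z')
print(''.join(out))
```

Execution trace: 'B' (try body, no exception) → 'Z' (after the try/except). Output: BZ

Answer: BZ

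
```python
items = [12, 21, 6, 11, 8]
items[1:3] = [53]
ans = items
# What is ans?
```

Trace:
`items = [12, 21, 6, 11, 8]` → items = [12, 21, 6, 11, 8]
`items[1:3] = [53]` → items = [12, 53, 11, 8]
`ans = items` → ans = [12, 53, 11, 8]
So ans = [12, 53, 11, 8]

Answer: [12, 53, 11, 8]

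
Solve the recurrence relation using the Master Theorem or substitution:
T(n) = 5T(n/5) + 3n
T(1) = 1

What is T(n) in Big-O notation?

By Master Theorem: a=5, b=5, f(n)=3n. Since log_5(5) = 1 and f(n) = Θ(n^1), Case 2 applies. T(n) = O(n log n).

Answer: O(n log n)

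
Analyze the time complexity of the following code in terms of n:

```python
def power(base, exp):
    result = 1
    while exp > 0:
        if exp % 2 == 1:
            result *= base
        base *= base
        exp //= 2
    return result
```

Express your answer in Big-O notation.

This is Exponentiation by squaring. Time complexity: O(log n).

Answer: O(log n)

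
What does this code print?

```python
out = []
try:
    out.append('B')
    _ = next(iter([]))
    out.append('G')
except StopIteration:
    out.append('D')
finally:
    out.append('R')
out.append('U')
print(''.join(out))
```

Execution trace: 'B' (try body) → 'D' (except StopIteration) → 'R' (finally) → 'U' (after the try/except). Output: BDRU

Answer: BDRU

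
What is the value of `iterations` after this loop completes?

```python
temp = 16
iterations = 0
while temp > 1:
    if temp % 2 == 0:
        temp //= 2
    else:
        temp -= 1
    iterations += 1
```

Steps to reduce 16 to 1
`iterations` takes the values: 0 → 1 → 2 → 3 → 4

Answer: 4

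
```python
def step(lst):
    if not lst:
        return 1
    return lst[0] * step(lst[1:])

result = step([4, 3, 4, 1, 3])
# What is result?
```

Product over [4, 3, 4, 1, 3] = 4 * 3 * 4 * 1 * 3 = 144

Answer: 144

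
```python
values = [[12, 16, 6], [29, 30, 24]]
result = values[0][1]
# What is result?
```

Trace:
`values = [[12, 16, 6], [29, 30, 24]]` → values = [[12, 16, 6], [29, 30, 24]]
`result = values[0][1]` → result = 16
So result = 16

Answer: 16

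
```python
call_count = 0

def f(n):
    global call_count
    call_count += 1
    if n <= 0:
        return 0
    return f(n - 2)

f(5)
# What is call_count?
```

Linear recursion stepping by 2: 4 calls from n=5 down to ≤0.

Answer: 4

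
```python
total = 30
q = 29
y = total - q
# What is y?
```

Trace:
`total = 30` → total = 30
`q = 29` → q = 29
`y = total - q` → y = 1
So y = 1

Answer: 1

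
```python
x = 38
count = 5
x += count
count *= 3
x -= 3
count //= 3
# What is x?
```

Trace:
`x = 38` → x = 38
`count = 5` → count = 5
`x += count` → x = 43
`count *= 3` → count = 15
`x -= 3` → x = 40
`count //= 3` → count = 5
So x = 40

Answer: 40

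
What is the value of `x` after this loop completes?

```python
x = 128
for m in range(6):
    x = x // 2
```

Halve 6 times: 128 // 2^6 = 2
`x` takes the values: 128 → 64 → 32 → 16 → 8 → 4 → 2

Answer: 2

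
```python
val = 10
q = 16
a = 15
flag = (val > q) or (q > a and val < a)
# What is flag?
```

Trace:
`val = 10` → val = 10
`q = 16` → q = 16
`a = 15` → a = 15
`flag = (val > q) or (q > a and val < a)` → flag = True
So flag = True

Answer: True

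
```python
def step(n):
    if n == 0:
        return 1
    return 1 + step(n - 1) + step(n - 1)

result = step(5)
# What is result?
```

step(n) = 1 + 2·step(n-1), step(0)=1. Closed form: (1+1)·2^5 - 1 = 63.

Answer: 63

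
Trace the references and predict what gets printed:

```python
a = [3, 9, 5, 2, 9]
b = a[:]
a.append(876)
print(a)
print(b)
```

Key concept: slice [:] creates copy.
Step by step:
`a = [3, 9, 5, 2, 9]` → a = [3, 9, 5, 2, 9]
`b = a[:]` → b = [3, 9, 5, 2, 9]
`a.append(876)` → a = [3, 9, 5, 2, 9, 876]
`print(a)` → prints [3, 9, 5, 2, 9, 876]
`print(b)` → prints [3, 9, 5, 2, 9]

Answer:
[3, 9, 5, 2, 9, 876]
[3, 9, 5, 2, 9]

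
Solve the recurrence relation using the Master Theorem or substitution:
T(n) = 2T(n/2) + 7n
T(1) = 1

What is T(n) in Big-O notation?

By Master Theorem: a=2, b=2, f(n)=7n. Since log_2(2) = 1 and f(n) = Θ(n^1), Case 2 applies. T(n) = O(n log n).

Answer: O(n log n)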